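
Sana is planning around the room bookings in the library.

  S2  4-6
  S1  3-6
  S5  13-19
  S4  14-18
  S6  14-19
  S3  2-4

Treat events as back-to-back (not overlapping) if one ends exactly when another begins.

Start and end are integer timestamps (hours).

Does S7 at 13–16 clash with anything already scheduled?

S3: ends 4 at or before S7 starts 13 → clear.
S1: ends 6 at or before S7 starts 13 → clear.
S2: ends 6 at or before S7 starts 13 → clear.
S5: starts 13 before S7 ends 16, and ends 19 after S7 starts 13 → overlap.
S4: starts 14 before S7 ends 16, and ends 18 after S7 starts 13 → overlap.
S6: starts 14 before S7 ends 16, and ends 19 after S7 starts 13 → overlap.
S7 overlaps S4, S5, S6.

Yes — it overlaps S4, S5, S6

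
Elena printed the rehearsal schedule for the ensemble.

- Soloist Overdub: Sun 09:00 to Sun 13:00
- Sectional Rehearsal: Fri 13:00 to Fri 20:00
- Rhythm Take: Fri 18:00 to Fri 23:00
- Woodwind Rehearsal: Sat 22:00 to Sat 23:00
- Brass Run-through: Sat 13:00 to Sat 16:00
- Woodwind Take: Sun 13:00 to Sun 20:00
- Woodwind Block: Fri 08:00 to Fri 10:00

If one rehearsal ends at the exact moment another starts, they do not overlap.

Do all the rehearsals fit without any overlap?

Sorted by start: Woodwind Block, Sectional Rehearsal, Rhythm Take, Brass Run-through, Woodwind Rehearsal, Soloist Overdub, Woodwind Take.
Sectional Rehearsal starts after Woodwind Block ends, so nothing later overlaps Woodwind Block either.
Rhythm Take starts before Sectional Rehearsal ends → Sectional Rehearsal and Rhythm Take overlap.
That's a conflict, so the schedule is not conflict-free.

No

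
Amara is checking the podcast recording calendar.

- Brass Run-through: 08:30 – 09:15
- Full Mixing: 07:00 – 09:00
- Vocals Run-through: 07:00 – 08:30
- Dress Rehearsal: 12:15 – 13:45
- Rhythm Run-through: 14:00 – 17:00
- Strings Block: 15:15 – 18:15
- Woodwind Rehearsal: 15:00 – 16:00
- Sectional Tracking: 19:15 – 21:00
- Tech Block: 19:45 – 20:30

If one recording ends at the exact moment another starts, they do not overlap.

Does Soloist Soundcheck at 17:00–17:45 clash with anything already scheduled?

Full Mixing: ends 09:00 at or before Soloist Soundcheck starts 17:00 → clear.
Vocals Run-through: ends 08:30 at or before Soloist Soundcheck starts 17:00 → clear.
Brass Run-through: ends 09:15 at or before Soloist Soundcheck starts 17:00 → clear.
Dress Rehearsal: ends 13:45 at or before Soloist Soundcheck starts 17:00 → clear.
Rhythm Run-through: ends 17:00 at or before Soloist Soundcheck starts 17:00 → clear.
Woodwind Rehearsal: ends 16:00 at or before Soloist Soundcheck starts 17:00 → clear.
Strings Block: starts 15:15 before Soloist Soundcheck ends 17:45, and ends 18:15 after Soloist Soundcheck starts 17:00 → overlap.
Sectional Tracking: starts 19:15 at or after Soloist Soundcheck ends 17:45 → clear.
Tech Block: starts 19:45 at or after Soloist Soundcheck ends 17:45 → clear.
Soloist Soundcheck overlaps Strings Block.

Yes — it overlaps Strings Block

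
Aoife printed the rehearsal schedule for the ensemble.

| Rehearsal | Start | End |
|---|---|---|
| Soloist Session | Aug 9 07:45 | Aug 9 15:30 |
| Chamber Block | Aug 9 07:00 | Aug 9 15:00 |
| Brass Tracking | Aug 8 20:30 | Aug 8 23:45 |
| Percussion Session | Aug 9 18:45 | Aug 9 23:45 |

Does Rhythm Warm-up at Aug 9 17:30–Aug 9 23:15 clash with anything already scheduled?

Brass Tracking: ends Aug 8 23:45 at or before Rhythm Warm-up starts Aug 9 17:30 → clear.
Chamber Block: ends Aug 9 15:00 at or before Rhythm Warm-up starts Aug 9 17:30 → clear.
Soloist Session: ends Aug 9 15:30 at or before Rhythm Warm-up starts Aug 9 17:30 → clear.
Percussion Session: starts Aug 9 18:45 before Rhythm Warm-up ends Aug 9 23:15, and ends Aug 9 23:45 after Rhythm Warm-up starts Aug 9 17:30 → overlap.
Rhythm Warm-up overlaps Percussion Session.

Yes — it overlaps Percussion Session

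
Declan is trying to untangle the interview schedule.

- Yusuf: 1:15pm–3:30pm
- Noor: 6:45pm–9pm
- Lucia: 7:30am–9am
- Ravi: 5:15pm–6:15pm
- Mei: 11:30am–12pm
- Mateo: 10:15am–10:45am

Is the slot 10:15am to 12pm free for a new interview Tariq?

Lucia: ends 9am at or before Tariq starts 10:15am → clear.
Mateo: starts 10:15am before Tariq ends 12pm, and ends 10:45am after Tariq starts 10:15am → overlap.
Mei: starts 11:30am before Tariq ends 12pm, and ends 12pm after Tariq starts 10:15am → overlap.
Yusuf: starts 1:15pm at or after Tariq ends 12pm → clear.
Ravi: starts 5:15pm at or after Tariq ends 12pm → clear.
Noor: starts 6:45pm at or after Tariq ends 12pm → clear.
Tariq overlaps Mateo, Mei.

No — it overlaps Mateo, Mei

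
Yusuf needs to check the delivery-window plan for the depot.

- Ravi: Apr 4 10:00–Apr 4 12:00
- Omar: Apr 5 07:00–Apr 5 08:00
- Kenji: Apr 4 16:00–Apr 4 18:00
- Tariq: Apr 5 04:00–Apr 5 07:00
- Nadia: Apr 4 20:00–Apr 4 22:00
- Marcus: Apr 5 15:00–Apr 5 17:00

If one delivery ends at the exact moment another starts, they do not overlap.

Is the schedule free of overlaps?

Yes

Check each pair: they overlap iff neither finishes before the other starts.
Sorted by start: Ravi, Kenji, Nadia, Tariq, Omar, Marcus.
Kenji starts after Ravi ends, so nothing later overlaps Ravi either.
Nadia starts after Kenji ends, so nothing later overlaps Kenji either.
Tariq starts after Nadia ends, so nothing later overlaps Nadia either.
Omar starts exactly when Tariq ends (back-to-back, no overlap), so nothing later overlaps Tariq either.
Marcus starts after Omar ends.
Every pair is clear; the schedule has no overlaps.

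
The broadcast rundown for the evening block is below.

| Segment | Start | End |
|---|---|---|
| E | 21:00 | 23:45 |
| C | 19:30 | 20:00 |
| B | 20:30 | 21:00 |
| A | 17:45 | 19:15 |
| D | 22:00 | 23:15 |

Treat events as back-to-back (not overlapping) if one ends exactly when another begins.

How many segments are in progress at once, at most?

Sweep the timeline, counting +1 at each start and −1 at each end (ends before starts at a tie):
17:45 start A → 1
19:15 end A → 0
19:30 start C → 1
20:00 end C → 0
20:30 start B → 1
21:00 end B → 0
21:00 start E → 1
22:00 start D → 2
23:15 end D → 1
23:45 end E → 0
Peak is 2, at 22:00 (D, E).

2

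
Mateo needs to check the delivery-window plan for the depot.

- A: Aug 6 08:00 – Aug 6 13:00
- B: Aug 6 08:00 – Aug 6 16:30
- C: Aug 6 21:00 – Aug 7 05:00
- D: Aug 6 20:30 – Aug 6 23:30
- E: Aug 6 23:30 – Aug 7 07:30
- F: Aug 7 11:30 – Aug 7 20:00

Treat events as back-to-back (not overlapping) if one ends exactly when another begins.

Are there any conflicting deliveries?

Two intervals overlap when each starts before the other ends.
Sorted by start: A, B, D, C, E, F.
B starts before A ends → A and B overlap.
That's a conflict, so the schedule is not conflict-free.

Yes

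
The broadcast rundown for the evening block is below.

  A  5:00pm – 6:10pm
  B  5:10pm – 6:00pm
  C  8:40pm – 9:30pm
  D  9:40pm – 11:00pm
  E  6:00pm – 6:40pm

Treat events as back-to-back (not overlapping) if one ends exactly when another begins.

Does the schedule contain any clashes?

Sorted by start: A, B, E, C, D.
B starts before A ends → A and B overlap.
That's a conflict, so the schedule is not conflict-free.

Yes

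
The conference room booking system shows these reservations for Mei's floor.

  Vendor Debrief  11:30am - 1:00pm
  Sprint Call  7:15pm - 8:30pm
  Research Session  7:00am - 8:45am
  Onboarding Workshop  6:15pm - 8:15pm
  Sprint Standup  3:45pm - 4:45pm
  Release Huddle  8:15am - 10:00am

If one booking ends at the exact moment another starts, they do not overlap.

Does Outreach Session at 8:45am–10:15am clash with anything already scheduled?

Yes — it overlaps Release Huddle

Research Session: ends 8:45am at or before Outreach Session starts 8:45am → clear.
Release Huddle: starts 8:15am before Outreach Session ends 10:15am, and ends 10:00am after Outreach Session starts 8:45am → overlap.
Vendor Debrief: starts 11:30am at or after Outreach Session ends 10:15am → clear.
Sprint Standup: starts 3:45pm at or after Outreach Session ends 10:15am → clear.
Onboarding Workshop: starts 6:15pm at or after Outreach Session ends 10:15am → clear.
Sprint Call: starts 7:15pm at or after Outreach Session ends 10:15am → clear.
Outreach Session overlaps Release Huddle.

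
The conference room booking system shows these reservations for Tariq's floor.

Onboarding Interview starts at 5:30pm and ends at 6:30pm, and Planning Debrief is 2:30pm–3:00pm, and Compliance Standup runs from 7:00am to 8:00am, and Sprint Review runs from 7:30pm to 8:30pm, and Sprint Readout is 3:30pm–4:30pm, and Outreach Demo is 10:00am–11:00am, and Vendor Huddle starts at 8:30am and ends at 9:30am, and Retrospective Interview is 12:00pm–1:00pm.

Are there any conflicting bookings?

No

Sorted by start: Compliance Standup, Vendor Huddle, Outreach Demo, Retrospective Interview, Planning Debrief, Sprint Readout, Onboarding Interview, Sprint Review.
Vendor Huddle starts after Compliance Standup ends; Compliance Standup is clear from here.
Outreach Demo starts after Vendor Huddle ends; Vendor Huddle is clear from here.
Retrospective Interview starts after Outreach Demo ends; Outreach Demo is clear from here.
Planning Debrief starts after Retrospective Interview ends; Retrospective Interview is clear from here.
Sprint Readout starts after Planning Debrief ends; Planning Debrief is clear from here.
Onboarding Interview starts after Sprint Readout ends; Sprint Readout is clear from here.
Sprint Review starts after Onboarding Interview ends.
Every pair is clear; the schedule has no overlaps.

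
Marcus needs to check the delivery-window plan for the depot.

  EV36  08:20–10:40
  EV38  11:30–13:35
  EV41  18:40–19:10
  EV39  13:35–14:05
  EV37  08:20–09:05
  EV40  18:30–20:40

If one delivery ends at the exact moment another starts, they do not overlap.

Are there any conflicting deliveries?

Yes

Sorted by start: EV36, EV37, EV38, EV39, EV40, EV41.
EV37 starts before EV36 ends → EV36 and EV37 overlap.
That's a conflict, so the schedule is not conflict-free.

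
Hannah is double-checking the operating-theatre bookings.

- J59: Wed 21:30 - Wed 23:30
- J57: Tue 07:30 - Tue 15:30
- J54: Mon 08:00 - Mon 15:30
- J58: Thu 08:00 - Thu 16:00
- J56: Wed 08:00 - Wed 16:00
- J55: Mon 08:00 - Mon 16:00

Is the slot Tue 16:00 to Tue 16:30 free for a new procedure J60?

Yes — the slot is free

J54: ends Mon 15:30 at or before J60 starts Tue 16:00 → clear.
J55: ends Mon 16:00 at or before J60 starts Tue 16:00 → clear.
J57: ends Tue 15:30 at or before J60 starts Tue 16:00 → clear.
J56: starts Wed 08:00 at or after J60 ends Tue 16:30 → clear.
J59: starts Wed 21:30 at or after J60 ends Tue 16:30 → clear.
J58: starts Thu 08:00 at or after J60 ends Tue 16:30 → clear.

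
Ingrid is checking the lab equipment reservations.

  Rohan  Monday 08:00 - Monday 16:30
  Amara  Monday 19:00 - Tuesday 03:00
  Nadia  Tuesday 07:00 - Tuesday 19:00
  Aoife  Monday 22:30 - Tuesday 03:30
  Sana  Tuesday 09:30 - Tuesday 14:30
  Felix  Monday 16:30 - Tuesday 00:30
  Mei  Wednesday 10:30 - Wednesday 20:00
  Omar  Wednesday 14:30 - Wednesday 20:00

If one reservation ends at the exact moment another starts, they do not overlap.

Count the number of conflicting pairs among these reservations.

5

Check each pair: they overlap iff neither finishes before the other starts.
Sorted by start: Rohan, Felix, Amara, Aoife, Nadia, Sana, Mei, Omar.
Felix starts exactly when Rohan ends (back-to-back, no overlap), so nothing later overlaps Rohan either.
Amara starts before Felix ends → Felix and Amara overlap.
Aoife starts before Felix ends → Felix and Aoife overlap.
Nadia starts after Felix ends, so nothing later overlaps Felix either.
Aoife starts before Amara ends → Amara and Aoife overlap.
Nadia starts after Amara ends, so nothing later overlaps Amara either.
Nadia starts after Aoife ends, so nothing later overlaps Aoife either.
Sana starts before Nadia ends → Nadia and Sana overlap.
Mei starts after Nadia ends, so nothing later overlaps Nadia either.
Mei starts after Sana ends, so nothing later overlaps Sana either.
Omar starts before Mei ends → Mei and Omar overlap.
Overlapping pairs: Amara & Aoife, Amara & Felix, Aoife & Felix, Mei & Omar, Nadia & Sana — 5 in total.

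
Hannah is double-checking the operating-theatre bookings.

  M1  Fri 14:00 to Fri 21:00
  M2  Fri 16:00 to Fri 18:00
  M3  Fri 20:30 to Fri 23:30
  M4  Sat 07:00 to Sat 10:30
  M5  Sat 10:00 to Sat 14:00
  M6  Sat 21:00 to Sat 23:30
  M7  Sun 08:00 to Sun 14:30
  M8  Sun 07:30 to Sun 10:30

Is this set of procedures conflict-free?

No

Two intervals overlap when each starts before the other ends.
Sorted by start: M1, M2, M3, M4, M5, M6, M8, M7.
M2 starts before M1 ends → M1 and M2 overlap.
That's a conflict, so the schedule is not conflict-free.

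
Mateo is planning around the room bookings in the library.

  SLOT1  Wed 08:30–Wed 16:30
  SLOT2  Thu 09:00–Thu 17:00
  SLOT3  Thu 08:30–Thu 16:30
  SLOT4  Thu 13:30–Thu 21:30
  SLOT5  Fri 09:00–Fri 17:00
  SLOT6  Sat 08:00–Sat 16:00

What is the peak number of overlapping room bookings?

Sort all start/end points and keep a running count:
Wed 08:30 start SLOT1 → 1
Wed 16:30 end SLOT1 → 0
Thu 08:30 start SLOT3 → 1
Thu 09:00 start SLOT2 → 2
Thu 13:30 start SLOT4 → 3
Thu 16:30 end SLOT3 → 2
Thu 17:00 end SLOT2 → 1
Thu 21:30 end SLOT4 → 0
Fri 09:00 start SLOT5 → 1
Fri 17:00 end SLOT5 → 0
Sat 08:00 start SLOT6 → 1
Sat 16:00 end SLOT6 → 0
Peak is 3, at Thu 13:30 (SLOT2, SLOT3, SLOT4).

3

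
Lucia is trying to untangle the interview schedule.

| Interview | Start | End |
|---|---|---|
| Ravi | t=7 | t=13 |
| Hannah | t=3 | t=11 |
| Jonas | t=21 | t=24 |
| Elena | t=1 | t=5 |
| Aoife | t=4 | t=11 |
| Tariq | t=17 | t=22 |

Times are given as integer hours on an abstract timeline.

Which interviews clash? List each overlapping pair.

Aoife & Elena, Aoife & Hannah, Aoife & Ravi, Elena & Hannah, Hannah & Ravi, Jonas & Tariq

Sorted by start: Elena, Hannah, Aoife, Ravi, Tariq, Jonas.
Hannah starts before Elena ends → Elena and Hannah overlap.
Aoife starts before Elena ends → Elena and Aoife overlap.
Ravi starts after Elena ends, so nothing later overlaps Elena either.
Aoife starts before Hannah ends → Hannah and Aoife overlap.
Ravi starts before Hannah ends → Hannah and Ravi overlap.
Tariq starts after Hannah ends, so nothing later overlaps Hannah either.
Ravi starts before Aoife ends → Aoife and Ravi overlap.
Tariq starts after Aoife ends, so nothing later overlaps Aoife either.
Tariq starts after Ravi ends, so nothing later overlaps Ravi either.
Jonas starts before Tariq ends → Tariq and Jonas overlap.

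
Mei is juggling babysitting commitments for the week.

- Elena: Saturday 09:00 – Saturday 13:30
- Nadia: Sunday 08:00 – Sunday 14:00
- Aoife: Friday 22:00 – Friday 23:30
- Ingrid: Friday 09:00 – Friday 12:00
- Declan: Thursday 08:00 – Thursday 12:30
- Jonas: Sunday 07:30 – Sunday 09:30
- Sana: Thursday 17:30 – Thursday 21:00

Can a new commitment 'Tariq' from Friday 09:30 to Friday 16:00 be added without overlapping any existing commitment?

Declan: ends Thursday 12:30 at or before Tariq starts Friday 09:30 → clear.
Sana: ends Thursday 21:00 at or before Tariq starts Friday 09:30 → clear.
Ingrid: starts Friday 09:00 before Tariq ends Friday 16:00, and ends Friday 12:00 after Tariq starts Friday 09:30 → overlap.
Aoife: starts Friday 22:00 at or after Tariq ends Friday 16:00 → clear.
Elena: starts Saturday 09:00 at or after Tariq ends Friday 16:00 → clear.
Jonas: starts Sunday 07:30 at or after Tariq ends Friday 16:00 → clear.
Nadia: starts Sunday 08:00 at or after Tariq ends Friday 16:00 → clear.
Tariq overlaps Ingrid.

No — it overlaps Ingrid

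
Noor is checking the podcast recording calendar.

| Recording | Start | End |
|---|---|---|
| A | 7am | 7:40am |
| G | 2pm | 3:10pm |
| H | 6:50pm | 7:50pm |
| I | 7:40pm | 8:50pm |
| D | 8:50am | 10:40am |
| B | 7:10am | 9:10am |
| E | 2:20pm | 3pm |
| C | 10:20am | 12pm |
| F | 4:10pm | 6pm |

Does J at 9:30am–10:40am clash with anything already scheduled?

A: ends 7:40am at or before J starts 9:30am → clear.
B: ends 9:10am at or before J starts 9:30am → clear.
D: starts 8:50am before J ends 10:40am, and ends 10:40am after J starts 9:30am → overlap.
C: starts 10:20am before J ends 10:40am, and ends 12pm after J starts 9:30am → overlap.
G: starts 2pm at or after J ends 10:40am → clear.
E: starts 2:20pm at or after J ends 10:40am → clear.
F: starts 4:10pm at or after J ends 10:40am → clear.
H: starts 6:50pm at or after J ends 10:40am → clear.
I: starts 7:40pm at or after J ends 10:40am → clear.
J overlaps C, D.

Yes — it overlaps C, D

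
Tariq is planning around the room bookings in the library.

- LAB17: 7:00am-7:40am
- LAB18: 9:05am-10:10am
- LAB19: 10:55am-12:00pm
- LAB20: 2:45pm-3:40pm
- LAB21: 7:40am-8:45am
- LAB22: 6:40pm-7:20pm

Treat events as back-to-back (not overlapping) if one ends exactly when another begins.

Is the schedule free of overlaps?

Sorted by start: LAB17, LAB21, LAB18, LAB19, LAB20, LAB22.
LAB21 starts exactly when LAB17 ends (back-to-back, no overlap), so LAB17 has no further overlaps.
LAB18 starts after LAB21 ends, so LAB21 has no further overlaps.
LAB19 starts after LAB18 ends, so LAB18 has no further overlaps.
LAB20 starts after LAB19 ends, so LAB19 has no further overlaps.
LAB22 starts after LAB20 ends.
Every pair is clear; the schedule has no overlaps.

Yes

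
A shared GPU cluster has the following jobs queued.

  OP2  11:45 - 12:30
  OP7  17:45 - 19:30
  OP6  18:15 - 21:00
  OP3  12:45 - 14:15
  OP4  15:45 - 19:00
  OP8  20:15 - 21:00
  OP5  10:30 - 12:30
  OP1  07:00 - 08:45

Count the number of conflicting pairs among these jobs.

Two intervals overlap when each starts before the other ends.
Sorted by start: OP1, OP5, OP2, OP3, OP4, OP7, OP6, OP8.
OP5 starts after OP1 ends — done with OP1.
OP2 starts before OP5 ends → OP5 and OP2 overlap.
OP3 starts after OP5 ends — done with OP5.
OP3 starts after OP2 ends — done with OP2.
OP4 starts after OP3 ends — done with OP3.
OP7 starts before OP4 ends → OP4 and OP7 overlap.
OP6 starts before OP4 ends → OP4 and OP6 overlap.
OP8 starts after OP4 ends.
OP6 starts before OP7 ends → OP7 and OP6 overlap.
OP8 starts after OP7 ends.
OP8 starts before OP6 ends → OP6 and OP8 overlap.
Overlapping pairs: OP2 & OP5, OP4 & OP6, OP4 & OP7, OP6 & OP7, OP6 & OP8 — 5 in total.

5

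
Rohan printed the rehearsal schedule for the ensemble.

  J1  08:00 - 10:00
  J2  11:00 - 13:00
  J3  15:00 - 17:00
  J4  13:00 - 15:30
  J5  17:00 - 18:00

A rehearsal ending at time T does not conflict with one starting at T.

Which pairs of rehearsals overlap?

J3 & J4

Sorted by start: J1, J2, J4, J3, J5.
J2 starts after J1 ends, so nothing later overlaps J1 either.
J4 starts exactly when J2 ends (back-to-back, no overlap), so nothing later overlaps J2 either.
J3 starts before J4 ends → J4 and J3 overlap.
J5 starts after J4 ends.
J5 starts exactly when J3 ends (back-to-back, no overlap).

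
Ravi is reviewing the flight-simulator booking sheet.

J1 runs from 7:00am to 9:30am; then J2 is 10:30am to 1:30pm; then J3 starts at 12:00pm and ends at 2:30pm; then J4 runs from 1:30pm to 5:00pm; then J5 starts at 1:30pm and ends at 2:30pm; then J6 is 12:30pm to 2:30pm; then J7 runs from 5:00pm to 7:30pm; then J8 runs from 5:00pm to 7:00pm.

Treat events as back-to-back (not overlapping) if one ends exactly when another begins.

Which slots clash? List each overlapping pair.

Two intervals overlap when each starts before the other ends.
Sorted by start: J1, J2, J3, J6, J4, J5, J7, J8.
J2 starts after J1 ends, so J1 has no further overlaps.
J3 starts before J2 ends → J2 and J3 overlap.
J6 starts before J2 ends → J2 and J6 overlap.
J4 starts exactly when J2 ends (back-to-back, no overlap), so J2 has no further overlaps.
J6 starts before J3 ends → J3 and J6 overlap.
J4 starts before J3 ends → J3 and J4 overlap.
J5 starts before J3 ends → J3 and J5 overlap.
J7 starts after J3 ends, so J3 has no further overlaps.
J4 starts before J6 ends → J6 and J4 overlap.
J5 starts before J6 ends → J6 and J5 overlap.
J7 starts after J6 ends, so J6 has no further overlaps.
J5 starts before J4 ends → J4 and J5 overlap.
J7 starts exactly when J4 ends (back-to-back, no overlap), so J4 has no further overlaps.
J7 starts after J5 ends, so J5 has no further overlaps.
J8 starts before J7 ends → J7 and J8 overlap.

J2 & J3, J2 & J6, J3 & J4, J3 & J5, J3 & J6, J4 & J5, J4 & J6, J5 & J6, J7 & J8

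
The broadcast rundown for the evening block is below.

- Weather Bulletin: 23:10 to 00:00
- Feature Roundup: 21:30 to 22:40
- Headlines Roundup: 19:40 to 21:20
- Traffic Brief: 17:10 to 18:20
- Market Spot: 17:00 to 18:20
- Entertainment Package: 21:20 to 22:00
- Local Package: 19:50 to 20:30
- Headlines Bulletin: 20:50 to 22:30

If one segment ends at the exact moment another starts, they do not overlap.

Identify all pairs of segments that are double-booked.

Entertainment Package & Feature Roundup, Entertainment Package & Headlines Bulletin, Feature Roundup & Headlines Bulletin, Headlines Bulletin & Headlines Roundup, Headlines Roundup & Local Package, Market Spot & Traffic Brief

Sorted by start: Market Spot, Traffic Brief, Headlines Roundup, Local Package, Headlines Bulletin, Entertainment Package, Feature Roundup, Weather Bulletin.
Traffic Brief starts before Market Spot ends → Market Spot and Traffic Brief overlap.
Headlines Roundup starts after Market Spot ends, so Market Spot has no further overlaps.
Headlines Roundup starts after Traffic Brief ends, so Traffic Brief has no further overlaps.
Local Package starts before Headlines Roundup ends → Headlines Roundup and Local Package overlap.
Headlines Bulletin starts before Headlines Roundup ends → Headlines Roundup and Headlines Bulletin overlap.
Entertainment Package starts exactly when Headlines Roundup ends (back-to-back, no overlap), so Headlines Roundup has no further overlaps.
Headlines Bulletin starts after Local Package ends, so Local Package has no further overlaps.
Entertainment Package starts before Headlines Bulletin ends → Headlines Bulletin and Entertainment Package overlap.
Feature Roundup starts before Headlines Bulletin ends → Headlines Bulletin and Feature Roundup overlap.
Weather Bulletin starts after Headlines Bulletin ends.
Feature Roundup starts before Entertainment Package ends → Entertainment Package and Feature Roundup overlap.
Weather Bulletin starts after Entertainment Package ends.
Weather Bulletin starts after Feature Roundup ends.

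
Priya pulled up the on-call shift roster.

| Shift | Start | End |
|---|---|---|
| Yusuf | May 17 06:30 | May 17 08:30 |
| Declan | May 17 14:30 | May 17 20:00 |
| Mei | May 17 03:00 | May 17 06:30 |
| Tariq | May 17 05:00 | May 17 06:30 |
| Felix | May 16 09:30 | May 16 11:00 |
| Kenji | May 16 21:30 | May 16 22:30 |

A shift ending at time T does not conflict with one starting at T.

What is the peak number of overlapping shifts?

Sweep the timeline, counting +1 at each start and −1 at each end (ends before starts at a tie):
May 16 09:30 start Felix → 1
May 16 11:00 end Felix → 0
May 16 21:30 start Kenji → 1
May 16 22:30 end Kenji → 0
May 17 03:00 start Mei → 1
May 17 05:00 start Tariq → 2
May 17 06:30 end Mei → 1
May 17 06:30 end Tariq → 0
May 17 06:30 start Yusuf → 1
May 17 08:30 end Yusuf → 0
May 17 14:30 start Declan → 1
May 17 20:00 end Declan → 0
Peak is 2, at May 17 05:00 (Mei, Tariq).

2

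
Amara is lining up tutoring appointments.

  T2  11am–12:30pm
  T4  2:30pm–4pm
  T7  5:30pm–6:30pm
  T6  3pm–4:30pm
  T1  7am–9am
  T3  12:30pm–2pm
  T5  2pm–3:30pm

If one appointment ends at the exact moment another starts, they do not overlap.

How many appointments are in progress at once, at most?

Sweep the timeline, counting +1 at each start and −1 at each end (ends before starts at a tie):
7am start T1 → 1
9am end T1 → 0
11am start T2 → 1
12:30pm end T2 → 0
12:30pm start T3 → 1
2pm end T3 → 0
2pm start T5 → 1
2:30pm start T4 → 2
3pm start T6 → 3
3:30pm end T5 → 2
4pm end T4 → 1
4:30pm end T6 → 0
5:30pm start T7 → 1
6:30pm end T7 → 0
Peak is 3, at 3pm (T4, T5, T6).

3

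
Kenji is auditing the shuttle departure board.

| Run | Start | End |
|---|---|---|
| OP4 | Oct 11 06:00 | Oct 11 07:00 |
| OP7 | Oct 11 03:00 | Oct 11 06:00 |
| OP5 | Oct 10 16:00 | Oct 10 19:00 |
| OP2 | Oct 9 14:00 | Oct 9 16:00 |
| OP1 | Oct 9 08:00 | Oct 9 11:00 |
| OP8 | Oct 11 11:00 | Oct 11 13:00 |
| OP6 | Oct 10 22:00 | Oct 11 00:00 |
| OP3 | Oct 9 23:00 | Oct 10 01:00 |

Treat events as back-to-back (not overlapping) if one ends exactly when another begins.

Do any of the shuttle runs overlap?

No

Sorted by start: OP1, OP2, OP3, OP5, OP6, OP7, OP4, OP8.
OP2 starts after OP1 ends, so nothing later overlaps OP1 either.
OP3 starts after OP2 ends, so nothing later overlaps OP2 either.
OP5 starts after OP3 ends, so nothing later overlaps OP3 either.
OP6 starts after OP5 ends, so nothing later overlaps OP5 either.
OP7 starts after OP6 ends, so nothing later overlaps OP6 either.
OP4 starts exactly when OP7 ends (back-to-back, no overlap), so nothing later overlaps OP7 either.
OP8 starts after OP4 ends.
Every pair is clear; the schedule has no overlaps.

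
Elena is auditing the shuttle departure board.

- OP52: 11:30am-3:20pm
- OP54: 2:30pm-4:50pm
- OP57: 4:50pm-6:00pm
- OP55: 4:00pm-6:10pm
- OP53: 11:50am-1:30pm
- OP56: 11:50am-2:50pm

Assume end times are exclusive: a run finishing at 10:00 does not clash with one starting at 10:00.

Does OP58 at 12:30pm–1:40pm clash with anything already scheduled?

Yes — it overlaps OP52, OP53, OP56

OP52: starts 11:30am before OP58 ends 1:40pm, and ends 3:20pm after OP58 starts 12:30pm → overlap.
OP53: starts 11:50am before OP58 ends 1:40pm, and ends 1:30pm after OP58 starts 12:30pm → overlap.
OP56: starts 11:50am before OP58 ends 1:40pm, and ends 2:50pm after OP58 starts 12:30pm → overlap.
OP54: starts 2:30pm at or after OP58 ends 1:40pm → clear.
OP55: starts 4:00pm at or after OP58 ends 1:40pm → clear.
OP57: starts 4:50pm at or after OP58 ends 1:40pm → clear.
OP58 overlaps OP52, OP53, OP56.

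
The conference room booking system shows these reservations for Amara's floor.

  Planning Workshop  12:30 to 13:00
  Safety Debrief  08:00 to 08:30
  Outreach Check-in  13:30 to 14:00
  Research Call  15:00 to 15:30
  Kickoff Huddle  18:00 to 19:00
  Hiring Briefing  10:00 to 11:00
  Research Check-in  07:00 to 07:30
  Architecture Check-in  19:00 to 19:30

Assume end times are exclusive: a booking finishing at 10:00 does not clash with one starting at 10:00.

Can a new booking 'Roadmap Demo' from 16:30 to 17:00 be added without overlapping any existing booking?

Research Check-in: ends 07:30 at or before Roadmap Demo starts 16:30 → clear.
Safety Debrief: ends 08:30 at or before Roadmap Demo starts 16:30 → clear.
Hiring Briefing: ends 11:00 at or before Roadmap Demo starts 16:30 → clear.
Planning Workshop: ends 13:00 at or before Roadmap Demo starts 16:30 → clear.
Outreach Check-in: ends 14:00 at or before Roadmap Demo starts 16:30 → clear.
Research Call: ends 15:30 at or before Roadmap Demo starts 16:30 → clear.
Kickoff Huddle: starts 18:00 at or after Roadmap Demo ends 17:00 → clear.
Architecture Check-in: starts 19:00 at or after Roadmap Demo ends 17:00 → clear.

Yes — the slot is free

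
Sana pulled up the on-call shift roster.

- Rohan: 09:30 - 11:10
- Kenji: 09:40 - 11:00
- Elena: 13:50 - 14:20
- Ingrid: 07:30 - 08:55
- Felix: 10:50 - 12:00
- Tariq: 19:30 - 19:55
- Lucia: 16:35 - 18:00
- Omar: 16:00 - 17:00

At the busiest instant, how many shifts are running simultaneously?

3

Sort all start/end points and keep a running count:
07:30 start Ingrid → 1
08:55 end Ingrid → 0
09:30 start Rohan → 1
09:40 start Kenji → 2
10:50 start Felix → 3
11:00 end Kenji → 2
11:10 end Rohan → 1
12:00 end Felix → 0
13:50 start Elena → 1
14:20 end Elena → 0
16:00 start Omar → 1
16:35 start Lucia → 2
17:00 end Omar → 1
18:00 end Lucia → 0
19:30 start Tariq → 1
19:55 end Tariq → 0
Peak is 3, at 10:50 (Felix, Kenji, Rohan).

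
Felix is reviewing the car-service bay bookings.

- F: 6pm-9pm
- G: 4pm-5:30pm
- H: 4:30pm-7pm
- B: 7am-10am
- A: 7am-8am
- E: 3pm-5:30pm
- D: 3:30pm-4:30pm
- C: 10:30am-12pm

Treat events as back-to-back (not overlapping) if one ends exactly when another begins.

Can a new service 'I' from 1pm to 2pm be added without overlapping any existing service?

A: ends 8am at or before I starts 1pm → clear.
B: ends 10am at or before I starts 1pm → clear.
C: ends 12pm at or before I starts 1pm → clear.
E: starts 3pm at or after I ends 2pm → clear.
D: starts 3:30pm at or after I ends 2pm → clear.
G: starts 4pm at or after I ends 2pm → clear.
H: starts 4:30pm at or after I ends 2pm → clear.
F: starts 6pm at or after I ends 2pm → clear.

Yes — the slot is free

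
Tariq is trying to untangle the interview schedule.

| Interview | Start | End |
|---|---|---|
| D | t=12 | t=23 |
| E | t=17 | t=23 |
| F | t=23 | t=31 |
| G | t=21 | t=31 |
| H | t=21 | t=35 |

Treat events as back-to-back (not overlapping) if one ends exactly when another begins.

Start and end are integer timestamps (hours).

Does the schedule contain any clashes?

Sorted by start: D, E, G, H, F.
E starts before D ends → D and E overlap.
That's a conflict, so the schedule is not conflict-free.

Yes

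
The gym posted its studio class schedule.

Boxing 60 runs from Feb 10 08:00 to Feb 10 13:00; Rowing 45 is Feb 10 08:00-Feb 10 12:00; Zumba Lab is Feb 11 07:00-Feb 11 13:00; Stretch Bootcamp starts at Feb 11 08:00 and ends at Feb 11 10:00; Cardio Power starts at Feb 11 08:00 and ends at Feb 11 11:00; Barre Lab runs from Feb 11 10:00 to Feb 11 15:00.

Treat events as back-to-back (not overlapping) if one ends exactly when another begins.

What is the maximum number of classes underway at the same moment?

Walk through starts and ends in time order (an end at T is processed before a start at T):
Feb 10 08:00 start Boxing 60 → 1
Feb 10 08:00 start Rowing 45 → 2
Feb 10 12:00 end Rowing 45 → 1
Feb 10 13:00 end Boxing 60 → 0
Feb 11 07:00 start Zumba Lab → 1
Feb 11 08:00 start Cardio Power → 2
Feb 11 08:00 start Stretch Bootcamp → 3
Feb 11 10:00 end Stretch Bootcamp → 2
Feb 11 10:00 start Barre Lab → 3
Feb 11 11:00 end Cardio Power → 2
Feb 11 13:00 end Zumba Lab → 1
Feb 11 15:00 end Barre Lab → 0
Peak is 3, at Feb 11 08:00 (Cardio Power, Stretch Bootcamp, Zumba Lab).

3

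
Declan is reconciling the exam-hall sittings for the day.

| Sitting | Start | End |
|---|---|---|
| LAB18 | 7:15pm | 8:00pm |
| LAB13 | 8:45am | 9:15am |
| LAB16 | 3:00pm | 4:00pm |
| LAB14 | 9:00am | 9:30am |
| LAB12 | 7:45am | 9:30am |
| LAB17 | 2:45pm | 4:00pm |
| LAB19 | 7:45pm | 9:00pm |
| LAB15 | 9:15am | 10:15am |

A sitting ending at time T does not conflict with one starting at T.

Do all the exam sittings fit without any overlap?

No

Check each pair: they overlap iff neither finishes before the other starts.
Sorted by start: LAB12, LAB13, LAB14, LAB15, LAB17, LAB16, LAB18, LAB19.
LAB13 starts before LAB12 ends → LAB12 and LAB13 overlap.
That's a conflict, so the schedule is not conflict-free.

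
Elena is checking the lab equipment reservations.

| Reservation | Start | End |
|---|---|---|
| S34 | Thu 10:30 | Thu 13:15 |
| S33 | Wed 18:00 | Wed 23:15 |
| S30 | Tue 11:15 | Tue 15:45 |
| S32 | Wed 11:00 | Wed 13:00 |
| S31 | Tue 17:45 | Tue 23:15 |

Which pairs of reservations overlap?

Two intervals overlap when each starts before the other ends.
Sorted by start: S30, S31, S32, S33, S34.
S31 starts after S30 ends, so S30 has no further overlaps.
S32 starts after S31 ends, so S31 has no further overlaps.
S33 starts after S32 ends, so S32 has no further overlaps.
S34 starts after S33 ends.

no overlapping pairs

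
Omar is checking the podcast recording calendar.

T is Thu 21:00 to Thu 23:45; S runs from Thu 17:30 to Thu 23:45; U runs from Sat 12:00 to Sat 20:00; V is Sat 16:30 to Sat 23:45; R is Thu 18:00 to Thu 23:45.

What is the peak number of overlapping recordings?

Sort all start/end points and keep a running count:
Thu 17:30 start S → 1
Thu 18:00 start R → 2
Thu 21:00 start T → 3
Thu 23:45 end R → 2
Thu 23:45 end S → 1
Thu 23:45 end T → 0
Sat 12:00 start U → 1
Sat 16:30 start V → 2
Sat 20:00 end U → 1
Sat 23:45 end V → 0
Peak is 3, at Thu 21:00 (R, S, T).

3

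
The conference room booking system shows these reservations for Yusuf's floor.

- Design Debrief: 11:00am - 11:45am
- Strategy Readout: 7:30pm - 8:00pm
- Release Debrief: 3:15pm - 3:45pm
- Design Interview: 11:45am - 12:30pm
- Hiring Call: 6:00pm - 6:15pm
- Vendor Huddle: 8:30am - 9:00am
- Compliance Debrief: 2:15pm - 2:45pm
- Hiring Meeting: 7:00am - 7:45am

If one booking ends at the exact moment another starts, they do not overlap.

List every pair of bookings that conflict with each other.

Sorted by start: Hiring Meeting, Vendor Huddle, Design Debrief, Design Interview, Compliance Debrief, Release Debrief, Hiring Call, Strategy Readout.
Vendor Huddle starts after Hiring Meeting ends, so nothing later overlaps Hiring Meeting either.
Design Debrief starts after Vendor Huddle ends, so nothing later overlaps Vendor Huddle either.
Design Interview starts exactly when Design Debrief ends (back-to-back, no overlap), so nothing later overlaps Design Debrief either.
Compliance Debrief starts after Design Interview ends, so nothing later overlaps Design Interview either.
Release Debrief starts after Compliance Debrief ends, so nothing later overlaps Compliance Debrief either.
Hiring Call starts after Release Debrief ends, so nothing later overlaps Release Debrief either.
Strategy Readout starts after Hiring Call ends.

no overlapping pairs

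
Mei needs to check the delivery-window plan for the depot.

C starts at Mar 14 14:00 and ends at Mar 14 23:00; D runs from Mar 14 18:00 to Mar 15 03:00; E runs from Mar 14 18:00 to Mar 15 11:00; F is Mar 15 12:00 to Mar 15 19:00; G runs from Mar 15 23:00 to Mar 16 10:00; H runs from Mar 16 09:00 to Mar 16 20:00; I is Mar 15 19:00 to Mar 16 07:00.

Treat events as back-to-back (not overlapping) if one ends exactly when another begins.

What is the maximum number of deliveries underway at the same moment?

Sort all start/end points and keep a running count:
Mar 14 14:00 start C → 1
Mar 14 18:00 start D → 2
Mar 14 18:00 start E → 3
Mar 14 23:00 end C → 2
Mar 15 03:00 end D → 1
Mar 15 11:00 end E → 0
Mar 15 12:00 start F → 1
Mar 15 19:00 end F → 0
Mar 15 19:00 start I → 1
Mar 15 23:00 start G → 2
Mar 16 07:00 end I → 1
Mar 16 09:00 start H → 2
Mar 16 10:00 end G → 1
Mar 16 20:00 end H → 0
Peak is 3, at Mar 14 18:00 (C, D, E).

3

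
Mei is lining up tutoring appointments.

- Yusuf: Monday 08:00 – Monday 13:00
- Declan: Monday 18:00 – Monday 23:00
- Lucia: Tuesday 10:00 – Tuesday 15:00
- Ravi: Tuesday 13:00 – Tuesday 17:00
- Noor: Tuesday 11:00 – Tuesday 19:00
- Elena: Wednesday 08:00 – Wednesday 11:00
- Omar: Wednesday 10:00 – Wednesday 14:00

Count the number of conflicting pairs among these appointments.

Sorted by start: Yusuf, Declan, Lucia, Noor, Ravi, Elena, Omar.
Declan starts after Yusuf ends; Yusuf is clear from here.
Lucia starts after Declan ends; Declan is clear from here.
Noor starts before Lucia ends → Lucia and Noor overlap.
Ravi starts before Lucia ends → Lucia and Ravi overlap.
Elena starts after Lucia ends; Lucia is clear from here.
Ravi starts before Noor ends → Noor and Ravi overlap.
Elena starts after Noor ends; Noor is clear from here.
Elena starts after Ravi ends; Ravi is clear from here.
Omar starts before Elena ends → Elena and Omar overlap.
Overlapping pairs: Elena & Omar, Lucia & Noor, Lucia & Ravi, Noor & Ravi — 4 in total.

4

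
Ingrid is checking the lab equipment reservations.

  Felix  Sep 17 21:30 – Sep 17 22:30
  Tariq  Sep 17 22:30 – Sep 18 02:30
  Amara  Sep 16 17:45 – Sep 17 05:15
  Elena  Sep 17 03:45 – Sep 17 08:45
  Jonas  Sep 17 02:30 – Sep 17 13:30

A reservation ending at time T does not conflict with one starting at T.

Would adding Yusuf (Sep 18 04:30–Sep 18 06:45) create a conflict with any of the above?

Amara: ends Sep 17 05:15 at or before Yusuf starts Sep 18 04:30 → clear.
Jonas: ends Sep 17 13:30 at or before Yusuf starts Sep 18 04:30 → clear.
Elena: ends Sep 17 08:45 at or before Yusuf starts Sep 18 04:30 → clear.
Felix: ends Sep 17 22:30 at or before Yusuf starts Sep 18 04:30 → clear.
Tariq: ends Sep 18 02:30 at or before Yusuf starts Sep 18 04:30 → clear.

No — it doesn't clash with anything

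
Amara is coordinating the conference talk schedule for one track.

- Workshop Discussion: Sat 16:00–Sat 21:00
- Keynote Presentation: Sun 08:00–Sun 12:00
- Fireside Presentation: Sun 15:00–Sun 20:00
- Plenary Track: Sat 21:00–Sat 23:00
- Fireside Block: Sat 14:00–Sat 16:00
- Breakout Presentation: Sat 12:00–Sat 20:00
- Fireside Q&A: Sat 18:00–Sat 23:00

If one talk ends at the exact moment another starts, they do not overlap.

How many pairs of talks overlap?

5

Sorted by start: Breakout Presentation, Fireside Block, Workshop Discussion, Fireside Q&A, Plenary Track, Keynote Presentation, Fireside Presentation.
Fireside Block starts before Breakout Presentation ends → Breakout Presentation and Fireside Block overlap.
Workshop Discussion starts before Breakout Presentation ends → Breakout Presentation and Workshop Discussion overlap.
Fireside Q&A starts before Breakout Presentation ends → Breakout Presentation and Fireside Q&A overlap.
Plenary Track starts after Breakout Presentation ends — done with Breakout Presentation.
Workshop Discussion starts exactly when Fireside Block ends (back-to-back, no overlap) — done with Fireside Block.
Fireside Q&A starts before Workshop Discussion ends → Workshop Discussion and Fireside Q&A overlap.
Plenary Track starts exactly when Workshop Discussion ends (back-to-back, no overlap) — done with Workshop Discussion.
Plenary Track starts before Fireside Q&A ends → Fireside Q&A and Plenary Track overlap.
Keynote Presentation starts after Fireside Q&A ends — done with Fireside Q&A.
Keynote Presentation starts after Plenary Track ends — done with Plenary Track.
Fireside Presentation starts after Keynote Presentation ends.
Overlapping pairs: Breakout Presentation & Fireside Block, Breakout Presentation & Fireside Q&A, Breakout Presentation & Workshop Discussion, Fireside Q&A & Plenary Track, Fireside Q&A & Workshop Discussion — 5 in total.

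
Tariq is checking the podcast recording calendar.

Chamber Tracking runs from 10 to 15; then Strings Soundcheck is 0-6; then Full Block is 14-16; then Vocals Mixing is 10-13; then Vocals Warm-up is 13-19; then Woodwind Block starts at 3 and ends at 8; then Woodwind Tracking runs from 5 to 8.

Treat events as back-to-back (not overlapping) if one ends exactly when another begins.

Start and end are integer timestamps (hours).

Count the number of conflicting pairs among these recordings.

Two intervals overlap when each starts before the other ends.
Sorted by start: Strings Soundcheck, Woodwind Block, Woodwind Tracking, Vocals Mixing, Chamber Tracking, Vocals Warm-up, Full Block.
Woodwind Block starts before Strings Soundcheck ends → Strings Soundcheck and Woodwind Block overlap.
Woodwind Tracking starts before Strings Soundcheck ends → Strings Soundcheck and Woodwind Tracking overlap.
Vocals Mixing starts after Strings Soundcheck ends, so Strings Soundcheck has no further overlaps.
Woodwind Tracking starts before Woodwind Block ends → Woodwind Block and Woodwind Tracking overlap.
Vocals Mixing starts after Woodwind Block ends, so Woodwind Block has no further overlaps.
Vocals Mixing starts after Woodwind Tracking ends, so Woodwind Tracking has no further overlaps.
Chamber Tracking starts before Vocals Mixing ends → Vocals Mixing and Chamber Tracking overlap.
Vocals Warm-up starts exactly when Vocals Mixing ends (back-to-back, no overlap), so Vocals Mixing has no further overlaps.
Vocals Warm-up starts before Chamber Tracking ends → Chamber Tracking and Vocals Warm-up overlap.
Full Block starts before Chamber Tracking ends → Chamber Tracking and Full Block overlap.
Full Block starts before Vocals Warm-up ends → Vocals Warm-up and Full Block overlap.
Overlapping pairs: Chamber Tracking & Full Block, Chamber Tracking & Vocals Mixing, Chamber Tracking & Vocals Warm-up, Full Block & Vocals Warm-up, Strings Soundcheck & Woodwind Block, Strings Soundcheck & Woodwind Tracking, Woodwind Block & Woodwind Tracking — 7 in total.

7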